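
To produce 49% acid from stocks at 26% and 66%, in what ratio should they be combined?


Let x parts of 26% mix with y parts of 66%.
26x + 66y = 49(x + y)
26x + 66y = 49x + 49y
x(26 - 49) = y(49 - 66)
x/y = (66 - 49)/(49 - 26) = 17/23
Simplify: 17:23
= 17:23

17:23


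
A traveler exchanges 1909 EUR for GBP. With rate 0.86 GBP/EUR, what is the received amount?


Amount × rate = 1909 × 0.86
= 1641.74 GBP

1641.74 GBP


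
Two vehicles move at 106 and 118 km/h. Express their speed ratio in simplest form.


Ratio = 106:118
GCD = 2
Simplified = 53:59
Time ratio (same distance) = 59:53
Speed ratio = 53:59

53:59


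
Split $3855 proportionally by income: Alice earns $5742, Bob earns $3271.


Total income = 5742 + 3271 = $9013
Alice: $3855 × 5742/9013 = $2455.94
Bob: $3855 × 3271/9013 = $1399.06
= Alice: $2455.94, Bob: $1399.06

Alice: $2455.94, Bob: $1399.06


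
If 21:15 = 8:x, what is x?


Cross multiply: 21 × x = 15 × 8
21x = 120
x = 120 / 21
= 5.71

5.71


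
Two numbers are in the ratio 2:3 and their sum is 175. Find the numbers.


Let A = 2k, B = 3k.
2k + 3k = 175
5k = 175 → k = 175/5 = 35
A = 2×35 = 70, B = 3×35 = 105
= A = 70, B = 105

A = 70, B = 105


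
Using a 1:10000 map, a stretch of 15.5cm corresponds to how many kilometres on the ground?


Real distance = map distance × scale
= 15.5cm × 10000
= 155000 cm = 1550.0 m
= 1.550 km

1.550 km


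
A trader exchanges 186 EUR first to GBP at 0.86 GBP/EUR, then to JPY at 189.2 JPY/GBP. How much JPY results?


Step 1: 186 EUR × 0.86 = 159.96 GBP
Step 2: 159.96 GBP × 189.2 = 30264.43 JPY
Implied rate EUR→JPY = 0.86 × 189.2 = 162.7120
= 30264.43 JPY

30264.43 JPY


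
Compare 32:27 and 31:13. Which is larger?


32/27 = 1.1852
31/13 = 2.3846
1.1852 < 2.3846, so 32:27 is less
= 31:13

31:13


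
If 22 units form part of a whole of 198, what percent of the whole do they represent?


Percentage = (part / whole) × 100
= (22 / 198) × 100
≈ 11.11%

11.11%


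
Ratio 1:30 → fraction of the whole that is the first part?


Total parts = 1 + 30 = 31
First part: 1/31 = 1/31
= 1/31

1/31


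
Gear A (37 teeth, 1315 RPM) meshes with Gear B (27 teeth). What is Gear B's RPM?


Gear ratio = 37:27 = 37:27
RPM_B = RPM_A × (teeth_A / teeth_B)
= 1315 × (37/27)
= 1802.0 RPM

1802.0 RPM


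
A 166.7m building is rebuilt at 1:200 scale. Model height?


Model size = real / scale
= 166.7 / 200
= 0.8335 m

0.8335 m


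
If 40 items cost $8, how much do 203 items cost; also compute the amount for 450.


Direct proportion: y/x = constant
k = 8/40 = 0.2000
y at x=203: k × 203 = 8 × 203 / 40 = 1624/40 = 40.60
y at x=450: k × 450 = 8 × 450 / 40 = 3600/40 = 90.00
= 40.60 and 90.00

40.60 and 90.00


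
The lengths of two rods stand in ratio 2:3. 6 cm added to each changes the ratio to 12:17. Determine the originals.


Let A = 2k, B = 3k.
(2k + 6) / (3k + 6) = 12/17
Cross-multiply: 17(2k + 6) = 12(3k + 6)
34k + 102 = 36k + 72
34k - 36k = 72 - 102
-2k = -30
k = -30/-2 = 15
A = 2×15 = 30, B = 3×15 = 45
= A = 30, B = 45

A = 30, B = 45


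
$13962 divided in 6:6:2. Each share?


Total parts = 6 + 6 + 2 = 14
Part 1: 13962 × 6/14 = 5983.71
Part 2: 13962 × 6/14 = 5983.71
Part 3: 13962 × 2/14 = 1994.57
= Part 1: $5983.71, Part 2: $5983.71, Part 3: $1994.57

Part 1: $5983.71, Part 2: $5983.71, Part 3: $1994.57


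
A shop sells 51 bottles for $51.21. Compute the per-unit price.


Unit rate = total / quantity
= 51.21 / 51
= $1.00 per unit

$1.00 per unit


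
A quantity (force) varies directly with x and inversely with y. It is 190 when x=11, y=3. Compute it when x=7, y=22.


z = k·x/y
Solve for k using the known point: k = z·y/x = 190×3/11 = 570/11 ≈ 51.8182
Now evaluate at x=7, y=22:
z = k × 7 / 22 = (570 × 7) / (11 × 22) = 3990/242
≈ 16.4876

16.4876


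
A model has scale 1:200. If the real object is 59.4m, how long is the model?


Model size = real / scale
= 59.4 / 200
= 0.2970 m

0.2970 m


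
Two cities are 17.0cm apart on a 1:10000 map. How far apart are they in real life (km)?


Real distance = map distance × scale
= 17.0cm × 10000
= 170000 cm = 1700.0 m
= 1.700 km

1.700 km


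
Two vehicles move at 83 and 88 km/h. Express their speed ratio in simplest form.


Ratio = 83:88
GCD = 1
Simplified = 83:88
Time ratio (same distance) = 88:83
Speed ratio = 83:88

83:88


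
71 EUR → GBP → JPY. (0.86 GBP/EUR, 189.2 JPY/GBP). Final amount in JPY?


Step 1: 71 EUR × 0.86 = 61.06 GBP
Step 2: 61.06 GBP × 189.2 = 11552.55 JPY
Implied rate EUR→JPY = 0.86 × 189.2 = 162.7120
= 11552.55 JPY

11552.55 JPY


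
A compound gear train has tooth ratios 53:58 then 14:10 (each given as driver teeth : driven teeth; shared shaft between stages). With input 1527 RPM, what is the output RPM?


Stage 1: RPM_B = RPM_A × t_A/t_B = 1527 × 53/58 = 80931/58 ≈ 1395.36
B and C share a shaft → RPM_C = RPM_B
Stage 2: RPM_D = RPM_C × t_C/t_D = RPM_A × (t_A×t_C)/(t_B×t_D)
Overall ratio = (53×14)/(58×10) = 742/580
RPM_D = 1527 × 742/580 = 1133034/580
≈ 1953.51 RPM

1953.51 RPM


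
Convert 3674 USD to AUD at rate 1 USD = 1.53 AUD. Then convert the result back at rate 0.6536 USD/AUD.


Amount × rate = 3674 × 1.53 = 5621.22 AUD
Round-trip: 5621.22 × 0.6536 = 3674.03 USD
= 5621.22 AUD, then 3674.03 USD

5621.22 AUD, then 3674.03 USD


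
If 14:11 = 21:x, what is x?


Cross multiply: 14 × x = 11 × 21
14x = 231
x = 231 / 14
= 16.50

16.50


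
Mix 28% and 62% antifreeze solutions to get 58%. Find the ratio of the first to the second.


Let x parts of 28% mix with y parts of 62%.
28x + 62y = 58(x + y)
28x + 62y = 58x + 58y
x(28 - 58) = y(58 - 62)
x/y = (62 - 58)/(58 - 28) = 4/30
Simplify: 2:15
= 2:15

2:15


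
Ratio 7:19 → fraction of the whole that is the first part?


Total parts = 7 + 19 = 26
First part: 7/26 = 7/26
= 7/26

7/26


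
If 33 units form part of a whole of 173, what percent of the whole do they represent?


Percentage = (part / whole) × 100
= (33 / 173) × 100
≈ 19.08%

19.08%


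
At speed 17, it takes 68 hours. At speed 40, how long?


Inverse proportion: x × y = constant
k = 17 × 68 = 1156
y₂ = k / 40 = 1156 / 40
= 28.90

28.90


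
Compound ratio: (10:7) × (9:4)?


Compound ratio = (10×9) : (7×4)
= 90:28
GCD = 2
= 45:14

45:14


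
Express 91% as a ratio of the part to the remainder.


91% means 91 parts out of 100; remainder = 9
Part : remainder = 91:9
GCD = 1
= 91:9

91:9


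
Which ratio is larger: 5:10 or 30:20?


5/10 = 0.5000
30/20 = 1.5000
0.5000 < 1.5000, so 5:10 is less
= 30:20

30:20


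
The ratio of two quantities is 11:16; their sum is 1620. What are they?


Let A = 11k, B = 16k.
11k + 16k = 1620
27k = 1620 → k = 1620/27 = 60
A = 11×60 = 660, B = 16×60 = 960
= A = 660, B = 960

A = 660, B = 960


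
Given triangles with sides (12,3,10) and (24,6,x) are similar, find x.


Scale factor = 24/12 = 2
Missing side = 10 × 2
= 20.0

20.0


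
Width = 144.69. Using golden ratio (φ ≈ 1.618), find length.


φ = (1 + √5) / 2 ≈ 1.618
Length = width × φ = 144.69 × 1.618 = 234.10842
≈ 234.11

234.11


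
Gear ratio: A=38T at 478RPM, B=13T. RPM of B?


Gear ratio = 38:13 = 38:13
RPM_B = RPM_A × (teeth_A / teeth_B)
= 478 × (38/13)
= 1397.2 RPM

1397.2 RPM


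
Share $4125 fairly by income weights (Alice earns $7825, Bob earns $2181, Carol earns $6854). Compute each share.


Total income = 7825 + 2181 + 6854 = $16860
Alice: $4125 × 7825/16860 = $1914.48
Bob: $4125 × 2181/16860 = $533.61
Carol: $4125 × 6854/16860 = $1676.91
= Alice: $1914.48, Bob: $533.61, Carol: $1676.91

Alice: $1914.48, Bob: $533.61, Carol: $1676.91


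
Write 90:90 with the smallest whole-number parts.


GCD(90, 90) = 90
90/90 : 90/90
= 1:1

1:1


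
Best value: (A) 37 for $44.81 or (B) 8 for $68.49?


Deal A: $44.81/37 = $1.2111/unit
Deal B: $68.49/8 = $8.5613/unit
A is cheaper per unit
= Deal A

Deal A


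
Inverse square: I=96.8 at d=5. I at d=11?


I₁d₁² = I₂d₂²
I₂ = I₁ × (d₁/d₂)²
= 96.8 × (5/11)²
= 96.8 × 25/121
= 2420/121
= 20.0000

20.0000


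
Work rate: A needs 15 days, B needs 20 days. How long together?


Rate of A = 1/15 per day
Rate of B = 1/20 per day
Combined rate = 1/15 + 1/20 = 35/300 ≈ 0.1167 per day
Days = 1 / combined rate = 300/35
≈ 8.57 days

8.57 days


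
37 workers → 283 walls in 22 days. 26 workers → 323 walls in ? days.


Days ∝ work / workers, so d₂ = d₁ × (m₁/m₂) × (w₂/w₁)
Workers factor (inverse): 37/26 ≈ 1.4231
Work factor (direct): 323/283 ≈ 1.1413
d₂ = 22 × 37/26 × 323/283 = (22 × 37 × 323) / (26 × 283) = 262922/7358
≈ 35.73 days

35.73 days


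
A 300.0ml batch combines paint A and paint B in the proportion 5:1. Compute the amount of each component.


Total parts = 5 + 1 = 6
paint A: 300.0 × 5/6 = 250.0ml
paint B: 300.0 × 1/6 = 50.0ml
= 250.0ml and 50.0ml

250.0ml and 50.0ml


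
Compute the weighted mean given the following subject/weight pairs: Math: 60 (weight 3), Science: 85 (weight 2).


Numerator = 60×3 + 85×2
= 180 + 170
= 350
Total weight = 5
Weighted avg = 350/5
= 70.00

70.00


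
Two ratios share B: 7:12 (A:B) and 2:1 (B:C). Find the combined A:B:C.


Match B: multiply A:B by 2 → 14:24
Multiply B:C by 12 → 24:12
Combined: 14:24:12
GCD = 2
= 7:12:6

7:12:6


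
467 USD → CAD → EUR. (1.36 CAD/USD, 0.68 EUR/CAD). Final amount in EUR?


Step 1: 467 USD × 1.36 = 635.12 CAD
Step 2: 635.12 CAD × 0.68 = 431.88 EUR
Implied rate USD→EUR = 1.36 × 0.68 = 0.9248
= 431.88 EUR

431.88 EUR


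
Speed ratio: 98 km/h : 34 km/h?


Ratio = 98:34
GCD = 2
Simplified = 49:17
Time ratio (same distance) = 17:49
Speed ratio = 49:17

49:17


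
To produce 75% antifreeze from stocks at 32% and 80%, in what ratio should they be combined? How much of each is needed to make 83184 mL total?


Let x parts of 32% mix with y parts of 80%.
32x + 80y = 75(x + y)
32x + 80y = 75x + 75y
x(32 - 75) = y(75 - 80)
x/y = (80 - 75)/(75 - 32) = 5/43
Simplify: 5:43
Total parts = 48; one part = 83184/48 = 1733.00 mL
32% solution: 5×1733.00 = 8665.00 mL
80% solution: 43×1733.00 = 74519.00 mL
= ratio 5:43; 8665.00 mL and 74519.00 mL

ratio 5:43; 8665.00 mL and 74519.00 mL


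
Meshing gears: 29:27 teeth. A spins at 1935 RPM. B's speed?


Gear ratio = 29:27 = 29:27
RPM_B = RPM_A × (teeth_A / teeth_B)
= 1935 × (29/27)
= 2078.3 RPM

2078.3 RPM


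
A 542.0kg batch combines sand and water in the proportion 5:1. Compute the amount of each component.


Total parts = 5 + 1 = 6
sand: 542.0 × 5/6 = 451.7kg
water: 542.0 × 1/6 = 90.3kg
= 451.7kg and 90.3kg

451.7kg and 90.3kg


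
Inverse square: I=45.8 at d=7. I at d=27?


I₁d₁² = I₂d₂²
I₂ = I₁ × (d₁/d₂)²
= 45.8 × (7/27)²
= 45.8 × 49/729
= 2244.2/729
≈ 3.0785

3.0785


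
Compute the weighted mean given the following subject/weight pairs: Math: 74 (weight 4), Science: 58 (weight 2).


Numerator = 74×4 + 58×2
= 296 + 116
= 412
Total weight = 6
Weighted avg = 412/6
= 68.67

68.67


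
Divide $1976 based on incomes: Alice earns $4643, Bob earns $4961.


Total income = 4643 + 4961 = $9604
Alice: $1976 × 4643/9604 = $955.29
Bob: $1976 × 4961/9604 = $1020.71
= Alice: $955.29, Bob: $1020.71

Alice: $955.29, Bob: $1020.71


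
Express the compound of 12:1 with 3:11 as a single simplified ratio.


Compound ratio = (12×3) : (1×11)
= 36:11
GCD = 1
= 36:11

36:11


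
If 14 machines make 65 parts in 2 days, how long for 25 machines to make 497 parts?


Days ∝ work / workers, so d₂ = d₁ × (m₁/m₂) × (w₂/w₁)
Workers factor (inverse): 14/25 = 0.5600
Work factor (direct): 497/65 ≈ 7.6462
d₂ = 2 × 14/25 × 497/65 = (2 × 14 × 497) / (25 × 65) = 13916/1625
≈ 8.56 days

8.56 days


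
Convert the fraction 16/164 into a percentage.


Percentage = (part / whole) × 100
= (16 / 164) × 100
≈ 9.76%

9.76%


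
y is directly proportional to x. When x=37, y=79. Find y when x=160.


Direct proportion: y/x = constant
k = 79/37 ≈ 2.1351
y₂ = k × 160 = 79 × 160 / 37 = 12640/37
≈ 341.62

341.62


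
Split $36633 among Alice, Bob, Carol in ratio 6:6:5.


Total parts = 6 + 6 + 5 = 17
Alice: 36633 × 6/17 = 12929.29
Bob: 36633 × 6/17 = 12929.29
Carol: 36633 × 5/17 = 10774.41
= Alice: $12929.29, Bob: $12929.29, Carol: $10774.41

Alice: $12929.29, Bob: $12929.29, Carol: $10774.41


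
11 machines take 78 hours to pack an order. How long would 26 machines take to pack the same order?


Inverse proportion: x × y = constant
k = 11 × 78 = 858
y₂ = k / 26 = 858 / 26
= 33.00

33.00


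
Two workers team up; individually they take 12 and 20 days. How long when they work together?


Rate of A = 1/12 per day
Rate of B = 1/20 per day
Combined rate = 1/12 + 1/20 = 32/240 ≈ 0.1333 per day
Days = 1 / combined rate = 240/32
= 7.50 days

7.50 days


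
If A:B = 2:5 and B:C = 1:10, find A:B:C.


Match B: multiply A:B by 1 → 2:5
Multiply B:C by 5 → 5:50
Combined: 2:5:50
GCD = 1
= 2:5:50

2:5:50


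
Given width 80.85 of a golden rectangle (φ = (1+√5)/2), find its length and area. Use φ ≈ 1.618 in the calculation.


φ = (1 + √5) / 2 ≈ 1.618
Length = width × φ = 80.85 × 1.618 = 130.8153
≈ 130.82
Area = width × length = 80.85 × 130.8153 = 10576.417005 ≈ 10576.42
= Length: 130.82, Area: 10576.42

Length: 130.82, Area: 10576.42


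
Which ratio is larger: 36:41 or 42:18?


36/41 = 0.8780
42/18 = 2.3333
0.8780 < 2.3333, so 36:41 is less
= 42:18

42:18


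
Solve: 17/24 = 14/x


Cross multiply: 17 × x = 24 × 14
17x = 336
x = 336 / 17
= 19.76

19.76


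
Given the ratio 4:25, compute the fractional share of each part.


Total parts = 4 + 25 = 29
First part: 4/29 = 4/29
Second part: 25/29 = 25/29
= 4/29 and 25/29

4/29 and 25/29


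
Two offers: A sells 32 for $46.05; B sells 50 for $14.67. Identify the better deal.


Deal A: $46.05/32 = $1.4391/unit
Deal B: $14.67/50 = $0.2934/unit
B is cheaper per unit
= Deal B

Deal B


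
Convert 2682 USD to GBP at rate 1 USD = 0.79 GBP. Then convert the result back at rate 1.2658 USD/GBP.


Amount × rate = 2682 × 0.79 = 2118.78 GBP
Round-trip: 2118.78 × 1.2658 = 2681.95 USD
= 2118.78 GBP, then 2681.95 USD

2118.78 GBP, then 2681.95 USD


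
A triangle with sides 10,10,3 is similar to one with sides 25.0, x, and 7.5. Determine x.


Scale factor = 25.0/10 = 2.5
Missing side = 10 × 2.5
= 25.0

25.0


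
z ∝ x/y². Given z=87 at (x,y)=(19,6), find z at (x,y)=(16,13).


z = k·x/y²
Solve for k using the known point: k = z·y²/x = 87×36/19 = 3132/19 ≈ 164.8421
Now evaluate at x=16, y=13:
z = k × 16 / 169 = (3132 × 16) / (19 × 169) = 50112/3211
≈ 15.6064

15.6064


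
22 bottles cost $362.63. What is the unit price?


Unit rate = total / quantity
= 362.63 / 22
= $16.48 per unit

$16.48 per unit


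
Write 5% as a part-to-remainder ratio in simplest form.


5% means 5 parts out of 100; remainder = 95
Part : remainder = 5:95
GCD = 5
= 1:19

1:19


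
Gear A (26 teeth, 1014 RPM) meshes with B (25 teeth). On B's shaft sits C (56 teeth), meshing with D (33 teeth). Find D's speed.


Stage 1: RPM_B = RPM_A × t_A/t_B = 1014 × 26/25 = 26364/25 = 1054.56
B and C share a shaft → RPM_C = RPM_B
Stage 2: RPM_D = RPM_C × t_C/t_D = RPM_A × (t_A×t_C)/(t_B×t_D)
Overall ratio = (26×56)/(25×33) = 1456/825
RPM_D = 1014 × 1456/825 = 1476384/825
≈ 1789.56 RPM

1789.56 RPM


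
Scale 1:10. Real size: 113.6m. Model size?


Model size = real / scale
= 113.6 / 10
= 11.3600 m

11.3600 m


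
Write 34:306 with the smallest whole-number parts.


GCD(34, 306) = 34
34/34 : 306/34
= 1:9

1:9


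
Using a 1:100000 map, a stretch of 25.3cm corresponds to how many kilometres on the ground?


Real distance = map distance × scale
= 25.3cm × 100000
= 2530000 cm = 25300.0 m
= 25.300 km

25.300 km


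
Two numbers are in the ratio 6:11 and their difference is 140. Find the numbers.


Let A = 6k, B = 11k.
11k - 6k = 140
5k = 140 → k = 140/5 = 28
A = 6×28 = 168, B = 11×28 = 308
= A = 168, B = 308

A = 168, B = 308


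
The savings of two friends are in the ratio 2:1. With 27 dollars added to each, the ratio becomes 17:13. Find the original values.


Let A = 2k, B = 1k.
(2k + 27) / (1k + 27) = 17/13
Cross-multiply: 13(2k + 27) = 17(1k + 27)
26k + 351 = 17k + 459
26k - 17k = 459 - 351
9k = 108
k = 108/9 = 12
A = 2×12 = 24, B = 1×12 = 12
= A = 24, B = 12

A = 24, B = 12


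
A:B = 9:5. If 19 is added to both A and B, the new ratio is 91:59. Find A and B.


Let A = 9k, B = 5k.
(9k + 19) / (5k + 19) = 91/59
Cross-multiply: 59(9k + 19) = 91(5k + 19)
531k + 1121 = 455k + 1729
531k - 455k = 1729 - 1121
76k = 608
k = 608/76 = 8
A = 9×8 = 72, B = 5×8 = 40
= A = 72, B = 40

A = 72, B = 40


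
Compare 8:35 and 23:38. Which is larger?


8/35 = 0.2286
23/38 = 0.6053
0.2286 < 0.6053, so 8:35 is less
= 23:38

23:38


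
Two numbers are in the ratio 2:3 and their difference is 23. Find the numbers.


Let A = 2k, B = 3k.
3k - 2k = 23
1k = 23 → k = 23/1 = 23
A = 2×23 = 46, B = 3×23 = 69
= A = 46, B = 69

A = 46, B = 69


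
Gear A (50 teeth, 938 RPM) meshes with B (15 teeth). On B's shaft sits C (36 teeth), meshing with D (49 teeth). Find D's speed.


Stage 1: RPM_B = RPM_A × t_A/t_B = 938 × 50/15 = 46900/15 ≈ 3126.67
B and C share a shaft → RPM_C = RPM_B
Stage 2: RPM_D = RPM_C × t_C/t_D = RPM_A × (t_A×t_C)/(t_B×t_D)
Overall ratio = (50×36)/(15×49) = 1800/735
RPM_D = 938 × 1800/735 = 1688400/735
≈ 2297.14 RPM

2297.14 RPM


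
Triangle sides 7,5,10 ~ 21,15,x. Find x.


Scale factor = 21/7 = 3
Missing side = 10 × 3
= 30.0

30.0


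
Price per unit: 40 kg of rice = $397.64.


Unit rate = total / quantity
= 397.64 / 40
= $9.94 per unit

$9.94 per unit


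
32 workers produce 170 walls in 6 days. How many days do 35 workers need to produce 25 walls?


Days ∝ work / workers, so d₂ = d₁ × (m₁/m₂) × (w₂/w₁)
Workers factor (inverse): 32/35 ≈ 0.9143
Work factor (direct): 25/170 ≈ 0.1471
d₂ = 6 × 32/35 × 25/170 = (6 × 32 × 25) / (35 × 170) = 4800/5950
≈ 0.81 days

0.81 days


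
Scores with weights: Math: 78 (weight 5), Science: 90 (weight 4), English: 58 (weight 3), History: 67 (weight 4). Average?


Numerator = 78×5 + 90×4 + 58×3 + 67×4
= 390 + 360 + 174 + 268
= 1192
Total weight = 16
Weighted avg = 1192/16
= 74.50

74.50


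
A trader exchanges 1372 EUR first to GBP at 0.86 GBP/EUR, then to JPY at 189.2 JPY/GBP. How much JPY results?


Step 1: 1372 EUR × 0.86 = 1179.92 GBP
Step 2: 1179.92 GBP × 189.2 = 223240.86 JPY
Implied rate EUR→JPY = 0.86 × 189.2 = 162.7120
= 223240.86 JPY

223240.86 JPY


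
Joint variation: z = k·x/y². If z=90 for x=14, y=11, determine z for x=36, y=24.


z = k·x/y²
Solve for k using the known point: k = z·y²/x = 90×121/14 = 10890/14 ≈ 777.8571
Now evaluate at x=36, y=24:
z = k × 36 / 576 = (10890 × 36) / (14 × 576) = 392040/8064
≈ 48.6161

48.6161


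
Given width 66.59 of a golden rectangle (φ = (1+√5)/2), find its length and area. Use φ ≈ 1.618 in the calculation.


φ = (1 + √5) / 2 ≈ 1.618
Length = width × φ = 66.59 × 1.618 = 107.74262
≈ 107.74
Area = width × length = 66.59 × 107.74262 = 7174.5810658 ≈ 7174.58
= Length: 107.74, Area: 7174.58

Length: 107.74, Area: 7174.58


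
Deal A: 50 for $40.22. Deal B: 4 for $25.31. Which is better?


Deal A: $40.22/50 = $0.8044/unit
Deal B: $25.31/4 = $6.3275/unit
A is cheaper per unit
= Deal A

Deal A


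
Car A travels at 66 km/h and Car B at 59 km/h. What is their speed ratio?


Ratio = 66:59
GCD = 1
Simplified = 66:59
Time ratio (same distance) = 59:66
Speed ratio = 66:59

66:59


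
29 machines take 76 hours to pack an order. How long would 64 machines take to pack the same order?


Inverse proportion: x × y = constant
k = 29 × 76 = 2204
y₂ = k / 64 = 2204 / 64
= 34.44

34.44


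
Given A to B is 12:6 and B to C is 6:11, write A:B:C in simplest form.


Match B: multiply A:B by 6 → 72:36
Multiply B:C by 6 → 36:66
Combined: 72:36:66
GCD = 6
= 12:6:11

12:6:11


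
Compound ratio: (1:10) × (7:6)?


Compound ratio = (1×7) : (10×6)
= 7:60
GCD = 1
= 7:60

7:60


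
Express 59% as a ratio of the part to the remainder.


59% means 59 parts out of 100; remainder = 41
Part : remainder = 59:41
GCD = 1
= 59:41

59:41


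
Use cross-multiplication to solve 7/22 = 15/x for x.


Cross multiply: 7 × x = 22 × 15
7x = 330
x = 330 / 7
= 47.14

47.14


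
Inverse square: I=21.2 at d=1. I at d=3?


I₁d₁² = I₂d₂²
I₂ = I₁ × (d₁/d₂)²
= 21.2 × (1/3)²
= 21.2 × 1/9
= 21.2/9
≈ 2.3556

2.3556


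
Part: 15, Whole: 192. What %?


Percentage = (part / whole) × 100
= (15 / 192) × 100
≈ 7.81%

7.81%


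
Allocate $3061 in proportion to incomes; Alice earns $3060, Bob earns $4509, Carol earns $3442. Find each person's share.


Total income = 3060 + 4509 + 3442 = $11011
Alice: $3061 × 3060/11011 = $850.66
Bob: $3061 × 4509/11011 = $1253.48
Carol: $3061 × 3442/11011 = $956.86
= Alice: $850.66, Bob: $1253.48, Carol: $956.86

Alice: $850.66, Bob: $1253.48, Carol: $956.86


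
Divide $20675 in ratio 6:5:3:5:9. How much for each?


Total parts = 6 + 5 + 3 + 5 + 9 = 28
Part 1: 20675 × 6/28 = 4430.36
Part 2: 20675 × 5/28 = 3691.96
Part 3: 20675 × 3/28 = 2215.18
Part 4: 20675 × 5/28 = 3691.96
Part 5: 20675 × 9/28 = 6645.54
= Part 1: $4430.36, Part 2: $3691.96, Part 3: $2215.18, Part 4: $3691.96, Part 5: $6645.54

Part 1: $4430.36, Part 2: $3691.96, Part 3: $2215.18, Part 4: $3691.96, Part 5: $6645.54


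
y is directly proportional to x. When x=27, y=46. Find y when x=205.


Direct proportion: y/x = constant
k = 46/27 ≈ 1.7037
y₂ = k × 205 = 46 × 205 / 27 = 9430/27
≈ 349.26

349.26


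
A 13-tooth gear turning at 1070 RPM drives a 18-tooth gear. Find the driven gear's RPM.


Gear ratio = 13:18 = 13:18
RPM_B = RPM_A × (teeth_A / teeth_B)
= 1070 × (13/18)
= 772.8 RPM

772.8 RPM


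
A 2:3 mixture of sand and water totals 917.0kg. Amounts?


Total parts = 2 + 3 = 5
sand: 917.0 × 2/5 = 366.8kg
water: 917.0 × 3/5 = 550.2kg
= 366.8kg and 550.2kg

366.8kg and 550.2kg


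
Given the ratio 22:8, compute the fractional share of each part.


Total parts = 22 + 8 = 30
First part: 22/30 = 11/15
Second part: 8/30 = 4/15
= 11/15 and 4/15

11/15 and 4/15


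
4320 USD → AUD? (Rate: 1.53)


Amount × rate = 4320 × 1.53
= 6609.60 AUD

6609.60 AUD


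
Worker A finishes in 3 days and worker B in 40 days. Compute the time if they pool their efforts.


Rate of A = 1/3 per day
Rate of B = 1/40 per day
Combined rate = 1/3 + 1/40 = 43/120 ≈ 0.3583 per day
Days = 1 / combined rate = 120/43
≈ 2.79 days

2.79 days


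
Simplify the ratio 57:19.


GCD(57, 19) = 19
57/19 : 19/19
= 3:1

3:1


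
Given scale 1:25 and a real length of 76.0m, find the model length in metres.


Model size = real / scale
= 76.0 / 25
= 3.0400 m

3.0400 m


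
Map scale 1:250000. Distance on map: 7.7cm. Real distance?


Real distance = map distance × scale
= 7.7cm × 250000
= 1925000 cm = 19250.0 m
= 19.250 km

19.250 km


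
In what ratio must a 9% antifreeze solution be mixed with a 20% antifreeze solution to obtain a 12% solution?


Let x parts of 9% mix with y parts of 20%.
9x + 20y = 12(x + y)
9x + 20y = 12x + 12y
x(9 - 12) = y(12 - 20)
x/y = (20 - 12)/(12 - 9) = 8/3
Simplify: 8:3
= 8:3

8:3


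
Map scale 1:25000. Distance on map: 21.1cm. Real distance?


Real distance = map distance × scale
= 21.1cm × 25000
= 527500 cm = 5275.0 m
= 5.275 km

5.275 km


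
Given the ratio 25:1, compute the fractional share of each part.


Total parts = 25 + 1 = 26
First part: 25/26 = 25/26
Second part: 1/26 = 1/26
= 25/26 and 1/26

25/26 and 1/26


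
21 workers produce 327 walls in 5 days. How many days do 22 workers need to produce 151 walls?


Days ∝ work / workers, so d₂ = d₁ × (m₁/m₂) × (w₂/w₁)
Workers factor (inverse): 21/22 ≈ 0.9545
Work factor (direct): 151/327 ≈ 0.4618
d₂ = 5 × 21/22 × 151/327 = (5 × 21 × 151) / (22 × 327) = 15855/7194
≈ 2.20 days

2.20 days


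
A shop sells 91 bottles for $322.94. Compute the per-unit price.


Unit rate = total / quantity
= 322.94 / 91
= $3.55 per unit

$3.55 per unit


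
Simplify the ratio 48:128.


GCD(48, 128) = 16
48/16 : 128/16
= 3:8

3:8


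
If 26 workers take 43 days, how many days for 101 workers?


Inverse proportion: x × y = constant
k = 26 × 43 = 1118
y₂ = k / 101 = 1118 / 101
= 11.07

11.07


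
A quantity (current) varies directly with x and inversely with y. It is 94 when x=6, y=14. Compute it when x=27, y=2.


z = k·x/y
Solve for k using the known point: k = z·y/x = 94×14/6 = 1316/6 ≈ 219.3333
Now evaluate at x=27, y=2:
z = k × 27 / 2 = (1316 × 27) / (6 × 2) = 35532/12
= 2961.0000

2961.0000


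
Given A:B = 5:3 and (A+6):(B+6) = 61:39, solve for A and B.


Let A = 5k, B = 3k.
(5k + 6) / (3k + 6) = 61/39
Cross-multiply: 39(5k + 6) = 61(3k + 6)
195k + 234 = 183k + 366
195k - 183k = 366 - 234
12k = 132
k = 132/12 = 11
A = 5×11 = 55, B = 3×11 = 33
= A = 55, B = 33

A = 55, B = 33


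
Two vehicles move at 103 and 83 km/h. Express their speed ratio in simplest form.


Ratio = 103:83
GCD = 1
Simplified = 103:83
Time ratio (same distance) = 83:103
Speed ratio = 103:83

103:83


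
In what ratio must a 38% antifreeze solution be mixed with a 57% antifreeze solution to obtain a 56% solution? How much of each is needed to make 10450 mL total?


Let x parts of 38% mix with y parts of 57%.
38x + 57y = 56(x + y)
38x + 57y = 56x + 56y
x(38 - 56) = y(56 - 57)
x/y = (57 - 56)/(56 - 38) = 1/18
Simplify: 1:18
Total parts = 19; one part = 10450/19 = 550.00 mL
38% solution: 1×550.00 = 550.00 mL
57% solution: 18×550.00 = 9900.00 mL
= ratio 1:18; 550.00 mL and 9900.00 mL

ratio 1:18; 550.00 mL and 9900.00 mL


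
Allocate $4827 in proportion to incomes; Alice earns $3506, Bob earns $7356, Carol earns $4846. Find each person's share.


Total income = 3506 + 7356 + 4846 = $15708
Alice: $4827 × 3506/15708 = $1077.38
Bob: $4827 × 7356/15708 = $2260.47
Carol: $4827 × 4846/15708 = $1489.15
= Alice: $1077.38, Bob: $2260.47, Carol: $1489.15

Alice: $1077.38, Bob: $2260.47, Carol: $1489.15


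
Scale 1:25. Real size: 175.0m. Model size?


Model size = real / scale
= 175.0 / 25
= 7.0000 m

7.0000 m


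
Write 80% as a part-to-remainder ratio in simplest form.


80% means 80 parts out of 100; remainder = 20
Part : remainder = 80:20
GCD = 20
= 4:1

4:1


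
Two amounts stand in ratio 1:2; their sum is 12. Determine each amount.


Let A = 1k, B = 2k.
1k + 2k = 12
3k = 12 → k = 12/3 = 4
A = 1×4 = 4, B = 2×4 = 8
= A = 4, B = 8

A = 4, B = 8


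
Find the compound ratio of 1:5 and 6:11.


Compound ratio = (1×6) : (5×11)
= 6:55
GCD = 1
= 6:55

6:55


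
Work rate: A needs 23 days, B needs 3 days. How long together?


Rate of A = 1/23 per day
Rate of B = 1/3 per day
Combined rate = 1/23 + 1/3 = 26/69 ≈ 0.3768 per day
Days = 1 / combined rate = 69/26
≈ 2.65 days

2.65 days


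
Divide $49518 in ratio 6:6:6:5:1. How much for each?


Total parts = 6 + 6 + 6 + 5 + 1 = 24
Part 1: 49518 × 6/24 = 12379.50
Part 2: 49518 × 6/24 = 12379.50
Part 3: 49518 × 6/24 = 12379.50
Part 4: 49518 × 5/24 = 10316.25
Part 5: 49518 × 1/24 = 2063.25
= Part 1: $12379.50, Part 2: $12379.50, Part 3: $12379.50, Part 4: $10316.25, Part 5: $2063.25

Part 1: $12379.50, Part 2: $12379.50, Part 3: $12379.50, Part 4: $10316.25, Part 5: $2063.25


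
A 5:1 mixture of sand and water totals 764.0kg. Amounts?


Total parts = 5 + 1 = 6
sand: 764.0 × 5/6 = 636.7kg
water: 764.0 × 1/6 = 127.3kg
= 636.7kg and 127.3kg

636.7kg and 127.3kg


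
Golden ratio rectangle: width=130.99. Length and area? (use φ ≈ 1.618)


φ = (1 + √5) / 2 ≈ 1.618
Length = width × φ = 130.99 × 1.618 = 211.94182
≈ 211.94
Area = width × length = 130.99 × 211.94182 = 27762.2590018 ≈ 27762.26
= Length: 211.94, Area: 27762.26

Length: 211.94, Area: 27762.26


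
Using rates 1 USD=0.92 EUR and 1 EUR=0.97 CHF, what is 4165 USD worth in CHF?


Step 1: 4165 USD × 0.92 = 3831.80 EUR
Step 2: 3831.80 EUR × 0.97 = 3716.85 CHF
Implied rate USD→CHF = 0.92 × 0.97 = 0.8924
= 3716.85 CHF

3716.85 CHF


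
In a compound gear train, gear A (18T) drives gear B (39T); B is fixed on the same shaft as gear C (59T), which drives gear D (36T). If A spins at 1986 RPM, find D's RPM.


Stage 1: RPM_B = RPM_A × t_A/t_B = 1986 × 18/39 = 35748/39 ≈ 916.62
B and C share a shaft → RPM_C = RPM_B
Stage 2: RPM_D = RPM_C × t_C/t_D = RPM_A × (t_A×t_C)/(t_B×t_D)
Overall ratio = (18×59)/(39×36) = 1062/1404
RPM_D = 1986 × 1062/1404 = 2109132/1404
≈ 1502.23 RPM

1502.23 RPM


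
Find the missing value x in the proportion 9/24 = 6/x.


Cross multiply: 9 × x = 24 × 6
9x = 144
x = 144 / 9
= 16.00

16.00


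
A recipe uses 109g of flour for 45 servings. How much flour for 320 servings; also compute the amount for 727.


Direct proportion: y/x = constant
k = 109/45 ≈ 2.4222
y at x=320: k × 320 = 109 × 320 / 45 = 34880/45 ≈ 775.11
y at x=727: k × 727 = 109 × 727 / 45 = 79243/45 ≈ 1760.96
= 775.11 and 1760.96

775.11 and 1760.96


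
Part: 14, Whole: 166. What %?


Percentage = (part / whole) × 100
= (14 / 166) × 100
≈ 8.43%

8.43%


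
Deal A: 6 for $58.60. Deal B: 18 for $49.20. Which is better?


Deal A: $58.60/6 = $9.7667/unit
Deal B: $49.20/18 = $2.7333/unit
B is cheaper per unit
= Deal B

Deal B


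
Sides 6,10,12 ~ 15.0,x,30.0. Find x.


Scale factor = 15.0/6 = 2.5
Missing side = 10 × 2.5
= 25.0

25.0


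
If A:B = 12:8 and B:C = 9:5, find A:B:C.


Match B: multiply A:B by 9 → 108:72
Multiply B:C by 8 → 72:40
Combined: 108:72:40
GCD = 4
= 27:18:10

27:18:10


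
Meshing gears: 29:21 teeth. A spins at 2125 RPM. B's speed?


Gear ratio = 29:21 = 29:21
RPM_B = RPM_A × (teeth_A / teeth_B)
= 2125 × (29/21)
= 2934.5 RPM

2934.5 RPM


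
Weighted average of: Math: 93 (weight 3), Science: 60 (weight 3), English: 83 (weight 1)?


Numerator = 93×3 + 60×3 + 83×1
= 279 + 180 + 83
= 542
Total weight = 7
Weighted avg = 542/7
= 77.43

77.43


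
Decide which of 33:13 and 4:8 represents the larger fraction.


33/13 = 2.5385
4/8 = 0.5000
2.5385 > 0.5000, so 33:13 is greater
= 33:13

33:13


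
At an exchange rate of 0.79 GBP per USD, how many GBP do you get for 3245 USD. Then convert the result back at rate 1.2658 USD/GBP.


Amount × rate = 3245 × 0.79 = 2563.55 GBP
Round-trip: 2563.55 × 1.2658 = 3244.94 USD
= 2563.55 GBP, then 3244.94 USD

2563.55 GBP, then 3244.94 USD


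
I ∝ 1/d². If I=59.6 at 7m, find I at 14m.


I₁d₁² = I₂d₂²
I₂ = I₁ × (d₁/d₂)²
= 59.6 × (7/14)²
= 59.6 × 49/196
= 2920.4/196
= 14.9000

14.9000


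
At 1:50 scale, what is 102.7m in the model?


Model size = real / scale
= 102.7 / 50
= 2.0540 m

2.0540 m


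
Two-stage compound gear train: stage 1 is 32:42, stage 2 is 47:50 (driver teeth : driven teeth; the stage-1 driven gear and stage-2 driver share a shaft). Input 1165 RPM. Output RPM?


Stage 1: RPM_B = RPM_A × t_A/t_B = 1165 × 32/42 = 37280/42 ≈ 887.62
B and C share a shaft → RPM_C = RPM_B
Stage 2: RPM_D = RPM_C × t_C/t_D = RPM_A × (t_A×t_C)/(t_B×t_D)
Overall ratio = (32×47)/(42×50) = 1504/2100
RPM_D = 1165 × 1504/2100 = 1752160/2100
≈ 834.36 RPM

834.36 RPM


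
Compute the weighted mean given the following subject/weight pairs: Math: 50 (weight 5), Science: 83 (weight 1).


Numerator = 50×5 + 83×1
= 250 + 83
= 333
Total weight = 6
Weighted avg = 333/6
= 55.50

55.50


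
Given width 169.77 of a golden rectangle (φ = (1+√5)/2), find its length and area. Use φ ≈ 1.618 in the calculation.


φ = (1 + √5) / 2 ≈ 1.618
Length = width × φ = 169.77 × 1.618 = 274.68786
≈ 274.69
Area = width × length = 169.77 × 274.68786 = 46633.7579922 ≈ 46633.76
= Length: 274.69, Area: 46633.76

Length: 274.69, Area: 46633.76


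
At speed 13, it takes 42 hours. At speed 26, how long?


Inverse proportion: x × y = constant
k = 13 × 42 = 546
y₂ = k / 26 = 546 / 26
= 21.00

21.00


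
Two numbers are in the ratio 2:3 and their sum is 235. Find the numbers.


Let A = 2k, B = 3k.
2k + 3k = 235
5k = 235 → k = 235/5 = 47
A = 2×47 = 94, B = 3×47 = 141
= A = 94, B = 141

A = 94, B = 141


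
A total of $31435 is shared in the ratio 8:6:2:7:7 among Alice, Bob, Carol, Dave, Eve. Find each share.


Total parts = 8 + 6 + 2 + 7 + 7 = 30
Alice: 31435 × 8/30 = 8382.67
Bob: 31435 × 6/30 = 6287.00
Carol: 31435 × 2/30 = 2095.67
Dave: 31435 × 7/30 = 7334.83
Eve: 31435 × 7/30 = 7334.83
= Alice: $8382.67, Bob: $6287.00, Carol: $2095.67, Dave: $7334.83, Eve: $7334.83

Alice: $8382.67, Bob: $6287.00, Carol: $2095.67, Dave: $7334.83, Eve: $7334.83


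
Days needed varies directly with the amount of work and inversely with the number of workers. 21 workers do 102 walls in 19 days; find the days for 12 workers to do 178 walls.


Days ∝ work / workers, so d₂ = d₁ × (m₁/m₂) × (w₂/w₁)
Workers factor (inverse): 21/12 = 1.7500
Work factor (direct): 178/102 ≈ 1.7451
d₂ = 19 × 21/12 × 178/102 = (19 × 21 × 178) / (12 × 102) = 71022/1224
≈ 58.02 days

58.02 days


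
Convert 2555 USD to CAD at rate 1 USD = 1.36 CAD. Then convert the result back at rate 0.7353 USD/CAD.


Amount × rate = 2555 × 1.36 = 3474.80 CAD
Round-trip: 3474.80 × 0.7353 = 2555.02 USD
= 3474.80 CAD, then 2555.02 USD

3474.80 CAD, then 2555.02 USD


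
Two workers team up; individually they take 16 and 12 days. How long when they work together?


Rate of A = 1/16 per day
Rate of B = 1/12 per day
Combined rate = 1/16 + 1/12 = 28/192 ≈ 0.1458 per day
Days = 1 / combined rate = 192/28
≈ 6.86 days

6.86 days


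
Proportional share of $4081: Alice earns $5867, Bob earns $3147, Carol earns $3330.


Total income = 5867 + 3147 + 3330 = $12344
Alice: $4081 × 5867/12344 = $1939.67
Bob: $4081 × 3147/12344 = $1040.42
Carol: $4081 × 3330/12344 = $1100.92
= Alice: $1939.67, Bob: $1040.42, Carol: $1100.92

Alice: $1939.67, Bob: $1040.42, Carol: $1100.92


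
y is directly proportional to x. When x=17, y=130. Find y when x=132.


Direct proportion: y/x = constant
k = 130/17 ≈ 7.6471
y₂ = k × 132 = 130 × 132 / 17 = 17160/17
≈ 1009.41

1009.41


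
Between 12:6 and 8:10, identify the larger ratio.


12/6 = 2.0000
8/10 = 0.8000
2.0000 > 0.8000, so 12:6 is greater
= 12:6

12:6


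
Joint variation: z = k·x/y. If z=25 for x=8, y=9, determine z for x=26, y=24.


z = k·x/y
Solve for k using the known point: k = z·y/x = 25×9/8 = 225/8 = 28.1250
Now evaluate at x=26, y=24:
z = k × 26 / 24 = (225 × 26) / (8 × 24) = 5850/192
≈ 30.4688

30.4688


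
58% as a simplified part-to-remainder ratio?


58% means 58 parts out of 100; remainder = 42
Part : remainder = 58:42
GCD = 2
= 29:21

29:21


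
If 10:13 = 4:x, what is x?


Cross multiply: 10 × x = 13 × 4
10x = 52
x = 52 / 10
= 5.20

5.20


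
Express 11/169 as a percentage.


Percentage = (part / whole) × 100
= (11 / 169) × 100
≈ 6.51%

6.51%


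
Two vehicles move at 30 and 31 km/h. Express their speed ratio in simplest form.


Ratio = 30:31
GCD = 1
Simplified = 30:31
Time ratio (same distance) = 31:30
Speed ratio = 30:31

30:31


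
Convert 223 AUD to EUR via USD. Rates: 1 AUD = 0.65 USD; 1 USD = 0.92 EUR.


Step 1: 223 AUD × 0.65 = 144.95 USD
Step 2: 144.95 USD × 0.92 = 133.35 EUR
Implied rate AUD→EUR = 0.65 × 0.92 = 0.5980
= 133.35 EUR

133.35 EUR


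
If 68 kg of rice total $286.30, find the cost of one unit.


Unit rate = total / quantity
= 286.30 / 68
= $4.21 per unit

$4.21 per unit


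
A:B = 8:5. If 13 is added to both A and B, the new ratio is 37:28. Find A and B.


Let A = 8k, B = 5k.
(8k + 13) / (5k + 13) = 37/28
Cross-multiply: 28(8k + 13) = 37(5k + 13)
224k + 364 = 185k + 481
224k - 185k = 481 - 364
39k = 117
k = 117/39 = 3
A = 8×3 = 24, B = 5×3 = 15
= A = 24, B = 15

A = 24, B = 15


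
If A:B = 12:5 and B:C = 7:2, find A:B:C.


Match B: multiply A:B by 7 → 84:35
Multiply B:C by 5 → 35:10
Combined: 84:35:10
GCD = 1
= 84:35:10

84:35:10


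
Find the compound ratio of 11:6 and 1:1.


Compound ratio = (11×1) : (6×1)
= 11:6
GCD = 1
= 11:6

11:6


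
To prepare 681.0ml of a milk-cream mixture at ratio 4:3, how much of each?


Total parts = 4 + 3 = 7
milk: 681.0 × 4/7 = 389.1ml
cream: 681.0 × 3/7 = 291.9ml
= 389.1ml and 291.9ml

389.1ml and 291.9ml


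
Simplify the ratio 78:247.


GCD(78, 247) = 13
78/13 : 247/13
= 6:19

6:19


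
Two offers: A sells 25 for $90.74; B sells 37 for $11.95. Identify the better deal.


Deal A: $90.74/25 = $3.6296/unit
Deal B: $11.95/37 = $0.3230/unit
B is cheaper per unit
= Deal B

Deal B


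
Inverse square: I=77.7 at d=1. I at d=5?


I₁d₁² = I₂d₂²
I₂ = I₁ × (d₁/d₂)²
= 77.7 × (1/5)²
= 77.7 × 1/25
= 77.7/25
= 3.1080

3.1080


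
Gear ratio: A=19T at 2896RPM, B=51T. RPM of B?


Gear ratio = 19:51 = 19:51
RPM_B = RPM_A × (teeth_A / teeth_B)
= 2896 × (19/51)
= 1078.9 RPM

1078.9 RPM


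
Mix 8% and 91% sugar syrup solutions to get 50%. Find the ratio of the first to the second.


Let x parts of 8% mix with y parts of 91%.
8x + 91y = 50(x + y)
8x + 91y = 50x + 50y
x(8 - 50) = y(50 - 91)
x/y = (91 - 50)/(50 - 8) = 41/42
Simplify: 41:42
= 41:42

41:42


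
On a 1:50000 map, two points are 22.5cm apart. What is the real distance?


Real distance = map distance × scale
= 22.5cm × 50000
= 1125000 cm = 11250.0 m
= 11.250 km

11.250 km


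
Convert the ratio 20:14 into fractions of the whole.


Total parts = 20 + 14 = 34
First part: 20/34 = 10/17
Second part: 14/34 = 7/17
= 10/17 and 7/17

10/17 and 7/17


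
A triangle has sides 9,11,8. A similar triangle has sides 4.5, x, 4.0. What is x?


Scale factor = 4.5/9 = 0.5
Missing side = 11 × 0.5
= 5.5

5.5


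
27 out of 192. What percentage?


Percentage = (part / whole) × 100
= (27 / 192) × 100
≈ 14.06%

14.06%


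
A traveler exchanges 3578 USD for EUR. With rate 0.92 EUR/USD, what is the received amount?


Amount × rate = 3578 × 0.92
= 3291.76 EUR

3291.76 EUR


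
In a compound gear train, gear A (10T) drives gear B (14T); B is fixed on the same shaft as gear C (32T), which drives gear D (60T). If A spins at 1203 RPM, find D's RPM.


Stage 1: RPM_B = RPM_A × t_A/t_B = 1203 × 10/14 = 12030/14 ≈ 859.29
B and C share a shaft → RPM_C = RPM_B
Stage 2: RPM_D = RPM_C × t_C/t_D = RPM_A × (t_A×t_C)/(t_B×t_D)
Overall ratio = (10×32)/(14×60) = 320/840
RPM_D = 1203 × 320/840 = 384960/840
≈ 458.29 RPM

458.29 RPM


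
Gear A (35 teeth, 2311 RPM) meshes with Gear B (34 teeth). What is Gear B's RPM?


Gear ratio = 35:34 = 35:34
RPM_B = RPM_A × (teeth_A / teeth_B)
= 2311 × (35/34)
= 2379.0 RPM

2379.0 RPM


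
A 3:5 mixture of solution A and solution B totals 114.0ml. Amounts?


Total parts = 3 + 5 = 8
solution A: 114.0 × 3/8 = 42.8ml
solution B: 114.0 × 5/8 = 71.3ml
= 42.8ml and 71.3ml

42.8ml and 71.3ml


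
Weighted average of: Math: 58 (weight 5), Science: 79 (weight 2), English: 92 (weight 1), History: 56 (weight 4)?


Numerator = 58×5 + 79×2 + 92×1 + 56×4
= 290 + 158 + 92 + 224
= 764
Total weight = 12
Weighted avg = 764/12
= 63.67

63.67
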